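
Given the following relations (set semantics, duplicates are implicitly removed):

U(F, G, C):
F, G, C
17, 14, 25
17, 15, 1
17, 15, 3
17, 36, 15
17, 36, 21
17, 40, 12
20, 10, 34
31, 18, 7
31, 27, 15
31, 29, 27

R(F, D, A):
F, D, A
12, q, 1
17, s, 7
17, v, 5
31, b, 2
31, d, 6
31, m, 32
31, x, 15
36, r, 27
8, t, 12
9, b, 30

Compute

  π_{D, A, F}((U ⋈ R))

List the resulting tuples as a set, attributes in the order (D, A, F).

Joining U and R on F yields {(17, 14, 25, s, 7), (17, 14, 25, v, 5), (17, 15, 1, s, 7), (17, 15, 1, v, 5), (17, 15, 3, s, 7), (17, 15, 3, v, 5), (17, 36, 15, s, 7), (17, 36, 15, v, 5), (17, 36, 21, s, 7), (17, 36, 21, v, 5), (17, 40, 12, s, 7), (17, 40, 12, v, 5), (31, 18, 7, b, 2), (31, 18, 7, d, 6), (31, 18, 7, m, 32), (31, 18, 7, x, 15), (31, 27, 15, b, 2), (31, 27, 15, d, 6), (31, 27, 15, m, 32), (31, 27, 15, x, 15), (31, 29, 27, b, 2), (31, 29, 27, d, 6), (31, 29, 27, m, 32), (31, 29, 27, x, 15)}.
Keep only column(s) D, A, F (18 duplicate(s) eliminated): {(b, 2, 31), (d, 6, 31), (m, 32, 31), (s, 7, 17), (v, 5, 17), (x, 15, 31)}

{(b, 2, 31), (d, 6, 31), (m, 32, 31), (s, 7, 17), (v, 5, 17), (x, 15, 31)}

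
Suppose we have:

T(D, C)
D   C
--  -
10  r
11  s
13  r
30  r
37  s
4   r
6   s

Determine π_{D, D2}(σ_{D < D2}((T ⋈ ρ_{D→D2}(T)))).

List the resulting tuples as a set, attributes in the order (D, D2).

{(10, 13), (10, 30), (11, 37), (13, 30), (4, 10), (4, 13), (4, 30), (6, 11), (6, 37)}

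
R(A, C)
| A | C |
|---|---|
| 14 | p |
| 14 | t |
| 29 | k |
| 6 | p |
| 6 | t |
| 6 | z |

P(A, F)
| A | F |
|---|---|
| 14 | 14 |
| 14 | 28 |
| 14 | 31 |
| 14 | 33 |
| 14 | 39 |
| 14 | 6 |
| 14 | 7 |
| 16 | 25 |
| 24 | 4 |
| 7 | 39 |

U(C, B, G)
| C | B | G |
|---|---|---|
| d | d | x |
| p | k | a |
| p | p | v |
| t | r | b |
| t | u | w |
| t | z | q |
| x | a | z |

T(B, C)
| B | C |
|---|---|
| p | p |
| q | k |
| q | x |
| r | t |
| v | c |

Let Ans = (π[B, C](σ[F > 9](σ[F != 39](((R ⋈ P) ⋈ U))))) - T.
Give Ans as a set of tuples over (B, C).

{(k, p), (u, t), (z, t)}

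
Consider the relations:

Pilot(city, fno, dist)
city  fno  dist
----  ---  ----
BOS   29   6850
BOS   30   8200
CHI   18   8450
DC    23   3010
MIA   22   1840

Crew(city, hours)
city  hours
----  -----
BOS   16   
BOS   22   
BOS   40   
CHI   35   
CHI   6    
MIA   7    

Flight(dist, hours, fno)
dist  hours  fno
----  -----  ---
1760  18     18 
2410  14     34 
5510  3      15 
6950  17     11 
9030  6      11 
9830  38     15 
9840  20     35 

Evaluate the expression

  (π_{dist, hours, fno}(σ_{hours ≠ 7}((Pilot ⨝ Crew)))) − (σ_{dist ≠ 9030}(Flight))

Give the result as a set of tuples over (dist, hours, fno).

Pilot ⋈ Crew (natural join on city): {(BOS, 29, 6850, 16), (BOS, 29, 6850, 22), (BOS, 29, 6850, 40), (BOS, 30, 8200, 16), (BOS, 30, 8200, 22), (BOS, 30, 8200, 40), (CHI, 18, 8450, 35), (CHI, 18, 8450, 6), (MIA, 22, 1840, 7)}
σ[hours ≠ 7]: keep tuples satisfying hours ≠ 7 → {(BOS, 29, 6850, 16), (BOS, 29, 6850, 22), (BOS, 29, 6850, 40), (BOS, 30, 8200, 16), (BOS, 30, 8200, 22), (BOS, 30, 8200, 40), (CHI, 18, 8450, 35), (CHI, 18, 8450, 6)}
Keep only column(s) dist, hours, fno: {(6850, 16, 29), (6850, 22, 29), (6850, 40, 29), (8200, 16, 30), (8200, 22, 30), (8200, 40, 30), (8450, 35, 18), (8450, 6, 18)}
σ[dist ≠ 9030]: keep tuples satisfying dist ≠ 9030 → {(1760, 18, 18), (2410, 14, 34), (5510, 3, 15), (6950, 17, 11), (9830, 38, 15), (9840, 20, 35)}
Taking the difference: {(6850, 16, 29), (6850, 22, 29), (6850, 40, 29), (8200, 16, 30), (8200, 22, 30), (8200, 40, 30), (8450, 35, 18), (8450, 6, 18)}

{(6850, 16, 29), (6850, 22, 29), (6850, 40, 29), (8200, 16, 30), (8200, 22, 30), (8200, 40, 30), (8450, 35, 18), (8450, 6, 18)}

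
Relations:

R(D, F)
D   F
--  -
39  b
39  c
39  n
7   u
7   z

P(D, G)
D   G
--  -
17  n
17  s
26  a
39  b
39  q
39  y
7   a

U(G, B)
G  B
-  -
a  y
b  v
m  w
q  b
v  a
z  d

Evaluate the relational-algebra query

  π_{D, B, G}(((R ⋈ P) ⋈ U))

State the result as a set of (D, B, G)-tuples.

R ⋈ P (natural join on D): {(39, b, b), (39, b, q), (39, b, y), (39, c, b), (39, c, q), (39, c, y), (39, n, b), (39, n, q), (39, n, y), (7, u, a), (7, z, a)}
(R ⋈ P) ⋈ U (natural join on G): {(39, b, b, v), (39, b, q, b), (39, c, b, v), (39, c, q, b), (39, n, b, v), (39, n, q, b), (7, u, a, y), (7, z, a, y)}
Projecting to D, B, G (5 duplicate(s) eliminated): {(39, b, q), (39, v, b), (7, y, a)}

{(39, b, q), (39, v, b), (7, y, a)}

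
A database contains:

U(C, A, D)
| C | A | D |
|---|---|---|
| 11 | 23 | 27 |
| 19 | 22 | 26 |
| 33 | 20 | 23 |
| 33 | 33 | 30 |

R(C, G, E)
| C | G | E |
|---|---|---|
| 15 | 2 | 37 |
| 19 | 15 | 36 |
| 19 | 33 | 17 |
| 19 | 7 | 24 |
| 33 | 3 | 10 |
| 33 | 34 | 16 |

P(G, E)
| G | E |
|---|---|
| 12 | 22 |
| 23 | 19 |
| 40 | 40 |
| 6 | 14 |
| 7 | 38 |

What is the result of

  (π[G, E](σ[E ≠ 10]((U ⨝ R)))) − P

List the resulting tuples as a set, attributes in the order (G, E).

Joining U and R on C yields {(19, 22, 26, 15, 36), (19, 22, 26, 33, 17), (19, 22, 26, 7, 24), (33, 20, 23, 3, 10), (33, 20, 23, 34, 16), (33, 33, 30, 3, 10), (33, 33, 30, 34, 16)}.
Apply σ_{E ≠ 10}; surviving tuples: {(19, 22, 26, 15, 36), (19, 22, 26, 33, 17), (19, 22, 26, 7, 24), (33, 20, 23, 34, 16), (33, 33, 30, 34, 16)}
Keep only column(s) G, E (1 duplicate(s) eliminated): {(15, 36), (33, 17), (34, 16), (7, 24)}
Difference: {(15, 36), (33, 17), (34, 16), (7, 24)} with {(12, 22), (23, 19), (40, 40), (6, 14), (7, 38)} → {(15, 36), (33, 17), (34, 16), (7, 24)}

{(15, 36), (33, 17), (34, 16), (7, 24)}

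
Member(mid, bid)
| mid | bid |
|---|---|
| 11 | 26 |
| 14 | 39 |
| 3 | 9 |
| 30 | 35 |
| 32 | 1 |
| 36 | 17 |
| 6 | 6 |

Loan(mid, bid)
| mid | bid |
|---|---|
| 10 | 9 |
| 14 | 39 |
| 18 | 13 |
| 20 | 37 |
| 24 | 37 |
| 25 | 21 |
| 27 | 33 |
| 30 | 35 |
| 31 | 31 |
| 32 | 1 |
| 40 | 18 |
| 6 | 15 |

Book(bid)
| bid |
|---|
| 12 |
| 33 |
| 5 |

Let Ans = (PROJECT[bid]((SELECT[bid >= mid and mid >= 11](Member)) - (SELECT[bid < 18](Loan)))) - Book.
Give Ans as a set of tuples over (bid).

{26, 35, 39}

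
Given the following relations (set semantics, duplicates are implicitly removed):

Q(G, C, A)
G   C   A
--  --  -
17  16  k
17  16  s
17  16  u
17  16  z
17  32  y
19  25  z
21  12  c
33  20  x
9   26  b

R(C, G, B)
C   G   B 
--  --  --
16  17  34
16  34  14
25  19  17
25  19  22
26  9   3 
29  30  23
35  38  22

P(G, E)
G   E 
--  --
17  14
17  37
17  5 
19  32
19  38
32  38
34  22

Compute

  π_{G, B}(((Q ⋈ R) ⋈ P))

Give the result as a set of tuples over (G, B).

{(17, 34), (19, 17), (19, 22)}

Q ⋈ R (natural join on G, C): {(17, 16, k, 34), (17, 16, s, 34), (17, 16, u, 34), (17, 16, z, 34), (19, 25, z, 17), (19, 25, z, 22), (9, 26, b, 3)}
(Q ⋈ R) ⋈ P (natural join on G): {(17, 16, k, 34, 14), (17, 16, k, 34, 37), (17, 16, k, 34, 5), (17, 16, s, 34, 14), (17, 16, s, 34, 37), (17, 16, s, 34, 5), (17, 16, u, 34, 14), (17, 16, u, 34, 37), (17, 16, u, 34, 5), (17, 16, z, 34, 14), (17, 16, z, 34, 37), (17, 16, z, 34, 5), (19, 25, z, 17, 32), (19, 25, z, 17, 38), (19, 25, z, 22, 32), (19, 25, z, 22, 38)}
Keep only column(s) G, B (13 duplicate(s) eliminated): {(17, 34), (19, 17), (19, 22)}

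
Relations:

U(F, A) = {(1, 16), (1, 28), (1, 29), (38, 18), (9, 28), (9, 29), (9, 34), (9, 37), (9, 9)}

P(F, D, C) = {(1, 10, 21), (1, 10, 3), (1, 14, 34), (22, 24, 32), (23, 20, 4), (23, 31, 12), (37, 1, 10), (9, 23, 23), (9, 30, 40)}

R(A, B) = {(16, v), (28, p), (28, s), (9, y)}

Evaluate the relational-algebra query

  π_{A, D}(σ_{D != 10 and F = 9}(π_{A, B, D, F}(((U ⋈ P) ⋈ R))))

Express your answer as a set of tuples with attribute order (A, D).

Joining U and P on F yields {(1, 16, 10, 21), (1, 16, 10, 3), (1, 16, 14, 34), (1, 28, 10, 21), (1, 28, 10, 3), (1, 28, 14, 34), (1, 29, 10, 21), (1, 29, 10, 3), (1, 29, 14, 34), (9, 28, 23, 23), (9, 28, 30, 40), (9, 29, 23, 23), (9, 29, 30, 40), (9, 34, 23, 23), (9, 34, 30, 40), (9, 37, 23, 23), (9, 37, 30, 40), (9, 9, 23, 23), (9, 9, 30, 40)}.
Joining (U ⋈ P) and R on A yields {(1, 16, 10, 21, v), (1, 16, 10, 3, v), (1, 16, 14, 34, v), (1, 28, 10, 21, p), (1, 28, 10, 21, s), (1, 28, 10, 3, p), (1, 28, 10, 3, s), (1, 28, 14, 34, p), (1, 28, 14, 34, s), (9, 28, 23, 23, p), (9, 28, 23, 23, s), (9, 28, 30, 40, p), (9, 28, 30, 40, s), (9, 9, 23, 23, y), (9, 9, 30, 40, y)}.
Keep only column(s) A, B, D, F (3 duplicate(s) eliminated): {(16, v, 10, 1), (16, v, 14, 1), (28, p, 10, 1), (28, p, 14, 1), (28, p, 23, 9), (28, p, 30, 9), (28, s, 10, 1), (28, s, 14, 1), (28, s, 23, 9), (28, s, 30, 9), (9, y, 23, 9), (9, y, 30, 9)}
Selection D != 10 and F = 9: {(28, p, 23, 9), (28, p, 30, 9), (28, s, 23, 9), (28, s, 30, 9), (9, y, 23, 9), (9, y, 30, 9)}
Keep only column(s) A, D (2 duplicate(s) eliminated): {(28, 23), (28, 30), (9, 23), (9, 30)}

{(28, 23), (28, 30), (9, 23), (9, 30)}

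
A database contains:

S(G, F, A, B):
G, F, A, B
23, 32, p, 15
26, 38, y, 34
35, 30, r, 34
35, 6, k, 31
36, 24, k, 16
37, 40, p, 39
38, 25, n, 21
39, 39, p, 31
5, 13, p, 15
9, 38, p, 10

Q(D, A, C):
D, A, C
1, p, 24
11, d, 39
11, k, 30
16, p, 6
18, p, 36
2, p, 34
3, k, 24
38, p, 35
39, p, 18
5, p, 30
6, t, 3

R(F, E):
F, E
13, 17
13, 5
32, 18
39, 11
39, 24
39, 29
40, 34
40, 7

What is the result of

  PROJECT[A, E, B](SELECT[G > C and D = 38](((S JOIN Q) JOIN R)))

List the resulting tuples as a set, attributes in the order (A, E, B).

S ⋈ Q (natural join on A): {(23, 32, p, 15, 1, 24), (23, 32, p, 15, 16, 6), (23, 32, p, 15, 18, 36), (23, 32, p, 15, 2, 34), (23, 32, p, 15, 38, 35), (23, 32, p, 15, 39, 18), (23, 32, p, 15, 5, 30), (35, 6, k, 31, 11, 30), (35, 6, k, 31, 3, 24), (36, 24, k, 16, 11, 30), (36, 24, k, 16, 3, 24), (37, 40, p, 39, 1, 24), (37, 40, p, 39, 16, 6), (37, 40, p, 39, 18, 36), (37, 40, p, 39, 2, 34), (37, 40, p, 39, 38, 35), (37, 40, p, 39, 39, 18), (37, 40, p, 39, 5, 30), (39, 39, p, 31, 1, 24), (39, 39, p, 31, 16, 6), (39, 39, p, 31, 18, 36), (39, 39, p, 31, 2, 34), (39, 39, p, 31, 38, 35), (39, 39, p, 31, 39, 18), (39, 39, p, 31, 5, 30), (5, 13, p, 15, 1, 24), (5, 13, p, 15, 16, 6), (5, 13, p, 15, 18, 36), (5, 13, p, 15, 2, 34), (5, 13, p, 15, 38, 35), (5, 13, p, 15, 39, 18), (5, 13, p, 15, 5, 30), (9, 38, p, 10, 1, 24), (9, 38, p, 10, 16, 6), (9, 38, p, 10, 18, 36), (9, 38, p, 10, 2, 34), (9, 38, p, 10, 38, 35), (9, 38, p, 10, 39, 18), (9, 38, p, 10, 5, 30)}
(S JOIN Q) ⋈ R (natural join on F): {(23, 32, p, 15, 1, 24, 18), (23, 32, p, 15, 16, 6, 18), (23, 32, p, 15, 18, 36, 18), (23, 32, p, 15, 2, 34, 18), (23, 32, p, 15, 38, 35, 18), (23, 32, p, 15, 39, 18, 18), (23, 32, p, 15, 5, 30, 18), (37, 40, p, 39, 1, 24, 34), (37, 40, p, 39, 1, 24, 7), (37, 40, p, 39, 16, 6, 34), (37, 40, p, 39, 16, 6, 7), (37, 40, p, 39, 18, 36, 34), (37, 40, p, 39, 18, 36, 7), (37, 40, p, 39, 2, 34, 34), (37, 40, p, 39, 2, 34, 7), (37, 40, p, 39, 38, 35, 34), (37, 40, p, 39, 38, 35, 7), (37, 40, p, 39, 39, 18, 34), (37, 40, p, 39, 39, 18, 7), (37, 40, p, 39, 5, 30, 34), (37, 40, p, 39, 5, 30, 7), (39, 39, p, 31, 1, 24, 11), (39, 39, p, 31, 1, 24, 24), (39, 39, p, 31, 1, 24, 29), (39, 39, p, 31, 16, 6, 11), (39, 39, p, 31, 16, 6, 24), (39, 39, p, 31, 16, 6, 29), (39, 39, p, 31, 18, 36, 11), (39, 39, p, 31, 18, 36, 24), (39, 39, p, 31, 18, 36, 29), (39, 39, p, 31, 2, 34, 11), (39, 39, p, 31, 2, 34, 24), (39, 39, p, 31, 2, 34, 29), (39, 39, p, 31, 38, 35, 11), (39, 39, p, 31, 38, 35, 24), (39, 39, p, 31, 38, 35, 29), (39, 39, p, 31, 39, 18, 11), (39, 39, p, 31, 39, 18, 24), (39, 39, p, 31, 39, 18, 29), (39, 39, p, 31, 5, 30, 11), (39, 39, p, 31, 5, 30, 24), (39, 39, p, 31, 5, 30, 29), (5, 13, p, 15, 1, 24, 17), (5, 13, p, 15, 1, 24, 5), (5, 13, p, 15, 16, 6, 17), (5, 13, p, 15, 16, 6, 5), (5, 13, p, 15, 18, 36, 17), (5, 13, p, 15, 18, 36, 5), (5, 13, p, 15, 2, 34, 17), (5, 13, p, 15, 2, 34, 5), (5, 13, p, 15, 38, 35, 17), (5, 13, p, 15, 38, 35, 5), (5, 13, p, 15, 39, 18, 17), (5, 13, p, 15, 39, 18, 5), (5, 13, p, 15, 5, 30, 17), (5, 13, p, 15, 5, 30, 5)}
Apply σ_{G > C and D = 38}; surviving tuples: {(37, 40, p, 39, 38, 35, 34), (37, 40, p, 39, 38, 35, 7), (39, 39, p, 31, 38, 35, 11), (39, 39, p, 31, 38, 35, 24), (39, 39, p, 31, 38, 35, 29)}
π_{A, E, B} gives {(p, 11, 31), (p, 24, 31), (p, 29, 31), (p, 34, 39), (p, 7, 39)}.

{(p, 11, 31), (p, 24, 31), (p, 29, 31), (p, 34, 39), (p, 7, 39)}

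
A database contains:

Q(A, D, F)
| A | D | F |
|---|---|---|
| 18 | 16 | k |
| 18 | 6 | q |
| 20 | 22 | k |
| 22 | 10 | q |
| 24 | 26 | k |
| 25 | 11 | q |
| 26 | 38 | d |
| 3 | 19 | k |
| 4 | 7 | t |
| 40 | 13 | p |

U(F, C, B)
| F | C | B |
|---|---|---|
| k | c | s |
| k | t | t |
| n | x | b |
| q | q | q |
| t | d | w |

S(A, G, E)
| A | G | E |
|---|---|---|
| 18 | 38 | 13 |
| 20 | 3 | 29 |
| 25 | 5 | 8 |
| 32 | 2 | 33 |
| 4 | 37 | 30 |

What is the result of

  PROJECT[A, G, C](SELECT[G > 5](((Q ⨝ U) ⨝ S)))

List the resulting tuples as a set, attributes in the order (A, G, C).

Q ⋈ U (natural join on F): {(18, 16, k, c, s), (18, 16, k, t, t), (18, 6, q, q, q), (20, 22, k, c, s), (20, 22, k, t, t), (22, 10, q, q, q), (24, 26, k, c, s), (24, 26, k, t, t), (25, 11, q, q, q), (3, 19, k, c, s), (3, 19, k, t, t), (4, 7, t, d, w)}
(Q ⨝ U) ⋈ S (natural join on A): {(18, 16, k, c, s, 38, 13), (18, 16, k, t, t, 38, 13), (18, 6, q, q, q, 38, 13), (20, 22, k, c, s, 3, 29), (20, 22, k, t, t, 3, 29), (25, 11, q, q, q, 5, 8), (4, 7, t, d, w, 37, 30)}
Selection G > 5: {(18, 16, k, c, s, 38, 13), (18, 16, k, t, t, 38, 13), (18, 6, q, q, q, 38, 13), (4, 7, t, d, w, 37, 30)}
π_{A, G, C} gives {(18, 38, c), (18, 38, q), (18, 38, t), (4, 37, d)}.

{(18, 38, c), (18, 38, q), (18, 38, t), (4, 37, d)}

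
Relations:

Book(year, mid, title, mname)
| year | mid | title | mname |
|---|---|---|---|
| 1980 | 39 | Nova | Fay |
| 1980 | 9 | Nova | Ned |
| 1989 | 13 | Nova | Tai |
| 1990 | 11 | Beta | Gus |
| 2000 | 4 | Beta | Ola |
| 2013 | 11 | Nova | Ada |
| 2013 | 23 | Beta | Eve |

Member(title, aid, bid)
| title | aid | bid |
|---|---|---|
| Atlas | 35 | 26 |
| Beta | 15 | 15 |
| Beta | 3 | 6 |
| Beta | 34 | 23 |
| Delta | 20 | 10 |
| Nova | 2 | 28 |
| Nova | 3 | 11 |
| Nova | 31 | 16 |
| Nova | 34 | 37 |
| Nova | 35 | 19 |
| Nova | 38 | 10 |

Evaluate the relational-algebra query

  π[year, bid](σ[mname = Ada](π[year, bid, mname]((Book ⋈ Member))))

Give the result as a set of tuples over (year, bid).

Joining Book and Member on title yields {(1980, 39, Nova, Fay, 2, 28), (1980, 39, Nova, Fay, 3, 11), (1980, 39, Nova, Fay, 31, 16), (1980, 39, Nova, Fay, 34, 37), (1980, 39, Nova, Fay, 35, 19), (1980, 39, Nova, Fay, 38, 10), (1980, 9, Nova, Ned, 2, 28), (1980, 9, Nova, Ned, 3, 11), (1980, 9, Nova, Ned, 31, 16), (1980, 9, Nova, Ned, 34, 37), (1980, 9, Nova, Ned, 35, 19), (1980, 9, Nova, Ned, 38, 10), (1989, 13, Nova, Tai, 2, 28), (1989, 13, Nova, Tai, 3, 11), (1989, 13, Nova, Tai, 31, 16), (1989, 13, Nova, Tai, 34, 37), (1989, 13, Nova, Tai, 35, 19), (1989, 13, Nova, Tai, 38, 10), (1990, 11, Beta, Gus, 15, 15), (1990, 11, Beta, Gus, 3, 6), (1990, 11, Beta, Gus, 34, 23), (2000, 4, Beta, Ola, 15, 15), (2000, 4, Beta, Ola, 3, 6), (2000, 4, Beta, Ola, 34, 23), (2013, 11, Nova, Ada, 2, 28), (2013, 11, Nova, Ada, 3, 11), (2013, 11, Nova, Ada, 31, 16), (2013, 11, Nova, Ada, 34, 37), (2013, 11, Nova, Ada, 35, 19), (2013, 11, Nova, Ada, 38, 10), (2013, 23, Beta, Eve, 15, 15), (2013, 23, Beta, Eve, 3, 6), (2013, 23, Beta, Eve, 34, 23)}.
Keep only column(s) year, bid, mname: {(1980, 10, Fay), (1980, 10, Ned), (1980, 11, Fay), (1980, 11, Ned), (1980, 16, Fay), (1980, 16, Ned), (1980, 19, Fay), (1980, 19, Ned), (1980, 28, Fay), (1980, 28, Ned), (1980, 37, Fay), (1980, 37, Ned), (1989, 10, Tai), (1989, 11, Tai), (1989, 16, Tai), (1989, 19, Tai), (1989, 28, Tai), (1989, 37, Tai), (1990, 15, Gus), (1990, 23, Gus), (1990, 6, Gus), (2000, 15, Ola), (2000, 23, Ola), (2000, 6, Ola), (2013, 10, Ada), (2013, 11, Ada), (2013, 15, Eve), (2013, 16, Ada), (2013, 19, Ada), (2013, 23, Eve), (2013, 28, Ada), (2013, 37, Ada), (2013, 6, Eve)}
Selection mname = Ada: {(2013, 10, Ada), (2013, 11, Ada), (2013, 16, Ada), (2013, 19, Ada), (2013, 28, Ada), (2013, 37, Ada)}
Keep only column(s) year, bid: {(2013, 10), (2013, 11), (2013, 16), (2013, 19), (2013, 28), (2013, 37)}

{(2013, 10), (2013, 11), (2013, 16), (2013, 19), (2013, 28), (2013, 37)}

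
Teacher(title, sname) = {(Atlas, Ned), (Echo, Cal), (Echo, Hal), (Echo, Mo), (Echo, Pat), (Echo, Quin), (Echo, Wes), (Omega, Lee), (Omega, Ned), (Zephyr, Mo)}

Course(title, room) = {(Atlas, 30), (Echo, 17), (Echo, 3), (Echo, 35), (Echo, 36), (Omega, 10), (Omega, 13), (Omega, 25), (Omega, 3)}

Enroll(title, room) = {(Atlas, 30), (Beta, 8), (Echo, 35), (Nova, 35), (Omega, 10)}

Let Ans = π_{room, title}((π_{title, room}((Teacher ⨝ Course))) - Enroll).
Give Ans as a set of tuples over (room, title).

Teacher ⋈ Course (natural join on title): {(Atlas, Ned, 30), (Echo, Cal, 17), (Echo, Cal, 3), (Echo, Cal, 35), (Echo, Cal, 36), (Echo, Hal, 17), (Echo, Hal, 3), (Echo, Hal, 35), (Echo, Hal, 36), (Echo, Mo, 17), (Echo, Mo, 3), (Echo, Mo, 35), (Echo, Mo, 36), (Echo, Pat, 17), (Echo, Pat, 3), (Echo, Pat, 35), (Echo, Pat, 36), (Echo, Quin, 17), (Echo, Quin, 3), (Echo, Quin, 35), (Echo, Quin, 36), (Echo, Wes, 17), (Echo, Wes, 3), (Echo, Wes, 35), (Echo, Wes, 36), (Omega, Lee, 10), (Omega, Lee, 13), (Omega, Lee, 25), (Omega, Lee, 3), (Omega, Ned, 10), (Omega, Ned, 13), (Omega, Ned, 25), (Omega, Ned, 3)}
π_{title, room} gives {(Atlas, 30), (Echo, 17), (Echo, 3), (Echo, 35), (Echo, 36), (Omega, 10), (Omega, 13), (Omega, 25), (Omega, 3)} (24 duplicate(s) eliminated).
Taking the difference: {(Echo, 17), (Echo, 3), (Echo, 36), (Omega, 13), (Omega, 25), (Omega, 3)}
π_{room, title} gives {(13, Omega), (17, Echo), (25, Omega), (3, Echo), (3, Omega), (36, Echo)}.

{(13, Omega), (17, Echo), (25, Omega), (3, Echo), (3, Omega), (36, Echo)}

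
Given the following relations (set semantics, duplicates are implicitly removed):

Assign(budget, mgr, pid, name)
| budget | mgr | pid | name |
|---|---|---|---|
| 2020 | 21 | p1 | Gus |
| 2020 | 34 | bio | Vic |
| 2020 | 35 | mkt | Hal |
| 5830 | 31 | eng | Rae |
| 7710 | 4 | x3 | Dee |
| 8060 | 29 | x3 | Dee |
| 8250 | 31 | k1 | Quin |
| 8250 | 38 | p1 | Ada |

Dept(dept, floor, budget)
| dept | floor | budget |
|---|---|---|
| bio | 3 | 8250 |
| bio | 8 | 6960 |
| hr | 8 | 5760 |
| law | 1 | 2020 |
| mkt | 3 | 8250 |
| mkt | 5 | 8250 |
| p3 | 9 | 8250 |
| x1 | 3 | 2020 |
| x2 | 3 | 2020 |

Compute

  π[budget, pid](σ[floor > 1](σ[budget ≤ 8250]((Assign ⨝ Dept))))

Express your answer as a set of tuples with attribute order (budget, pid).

Natural join on budget: {(2020, 21, p1, Gus, law, 1), (2020, 21, p1, Gus, x1, 3), (2020, 21, p1, Gus, x2, 3), (2020, 34, bio, Vic, law, 1), (2020, 34, bio, Vic, x1, 3), (2020, 34, bio, Vic, x2, 3), (2020, 35, mkt, Hal, law, 1), (2020, 35, mkt, Hal, x1, 3), (2020, 35, mkt, Hal, x2, 3), (8250, 31, k1, Quin, bio, 3), (8250, 31, k1, Quin, mkt, 3), (8250, 31, k1, Quin, mkt, 5), (8250, 31, k1, Quin, p3, 9), (8250, 38, p1, Ada, bio, 3), (8250, 38, p1, Ada, mkt, 3), (8250, 38, p1, Ada, mkt, 5), (8250, 38, p1, Ada, p3, 9)}
Filtering on budget ≤ 8250 leaves {(2020, 21, p1, Gus, law, 1), (2020, 21, p1, Gus, x1, 3), (2020, 21, p1, Gus, x2, 3), (2020, 34, bio, Vic, law, 1), (2020, 34, bio, Vic, x1, 3), (2020, 34, bio, Vic, x2, 3), (2020, 35, mkt, Hal, law, 1), (2020, 35, mkt, Hal, x1, 3), (2020, 35, mkt, Hal, x2, 3), (8250, 31, k1, Quin, bio, 3), (8250, 31, k1, Quin, mkt, 3), (8250, 31, k1, Quin, mkt, 5), (8250, 31, k1, Quin, p3, 9), (8250, 38, p1, Ada, bio, 3), (8250, 38, p1, Ada, mkt, 3), (8250, 38, p1, Ada, mkt, 5), (8250, 38, p1, Ada, p3, 9)}.
Filtering on floor > 1 leaves {(2020, 21, p1, Gus, x1, 3), (2020, 21, p1, Gus, x2, 3), (2020, 34, bio, Vic, x1, 3), (2020, 34, bio, Vic, x2, 3), (2020, 35, mkt, Hal, x1, 3), (2020, 35, mkt, Hal, x2, 3), (8250, 31, k1, Quin, bio, 3), (8250, 31, k1, Quin, mkt, 3), (8250, 31, k1, Quin, mkt, 5), (8250, 31, k1, Quin, p3, 9), (8250, 38, p1, Ada, bio, 3), (8250, 38, p1, Ada, mkt, 3), (8250, 38, p1, Ada, mkt, 5), (8250, 38, p1, Ada, p3, 9)}.
Projecting to budget, pid (9 duplicate(s) eliminated): {(2020, bio), (2020, mkt), (2020, p1), (8250, k1), (8250, p1)}

{(2020, bio), (2020, mkt), (2020, p1), (8250, k1), (8250, p1)}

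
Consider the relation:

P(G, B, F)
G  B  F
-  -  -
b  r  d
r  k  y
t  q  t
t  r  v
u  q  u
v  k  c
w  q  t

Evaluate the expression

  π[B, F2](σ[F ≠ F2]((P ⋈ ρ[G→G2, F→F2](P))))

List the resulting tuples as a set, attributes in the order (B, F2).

ρ[G→G2, F→F2]: schema becomes (G2, B, F2); tuples unchanged.
P ⋈ ρ[G→G2, F→F2](P) (natural join on B): {(b, r, d, b, d), (b, r, d, t, v), (r, k, y, r, y), (r, k, y, v, c), (t, q, t, t, t), (t, q, t, u, u), (t, q, t, w, t), (t, r, v, b, d), (t, r, v, t, v), (u, q, u, t, t), (u, q, u, u, u), (u, q, u, w, t), (v, k, c, r, y), (v, k, c, v, c), (w, q, t, t, t), (w, q, t, u, u), (w, q, t, w, t)}
σ[F ≠ F2]: keep tuples satisfying F ≠ F2 → {(b, r, d, t, v), (r, k, y, v, c), (t, q, t, u, u), (t, r, v, b, d), (u, q, u, t, t), (u, q, u, w, t), (v, k, c, r, y), (w, q, t, u, u)}
π_{B, F2} gives {(k, c), (k, y), (q, t), (q, u), (r, d), (r, v)} (2 duplicate(s) eliminated).

{(k, c), (k, y), (q, t), (q, u), (r, d), (r, v)}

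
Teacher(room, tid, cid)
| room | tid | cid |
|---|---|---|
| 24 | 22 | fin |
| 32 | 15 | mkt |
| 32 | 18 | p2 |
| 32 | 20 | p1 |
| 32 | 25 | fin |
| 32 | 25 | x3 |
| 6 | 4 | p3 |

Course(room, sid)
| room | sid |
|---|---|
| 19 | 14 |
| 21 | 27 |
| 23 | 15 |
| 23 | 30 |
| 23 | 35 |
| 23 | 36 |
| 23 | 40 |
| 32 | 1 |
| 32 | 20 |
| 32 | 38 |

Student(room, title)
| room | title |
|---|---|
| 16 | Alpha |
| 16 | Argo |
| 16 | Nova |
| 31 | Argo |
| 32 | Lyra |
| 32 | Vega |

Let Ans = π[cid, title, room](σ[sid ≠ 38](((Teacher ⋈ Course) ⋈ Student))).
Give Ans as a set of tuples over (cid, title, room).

Natural join on room: {(32, 15, mkt, 1), (32, 15, mkt, 20), (32, 15, mkt, 38), (32, 18, p2, 1), (32, 18, p2, 20), (32, 18, p2, 38), (32, 20, p1, 1), (32, 20, p1, 20), (32, 20, p1, 38), (32, 25, fin, 1), (32, 25, fin, 20), (32, 25, fin, 38), (32, 25, x3, 1), (32, 25, x3, 20), (32, 25, x3, 38)}
Natural join on room: {(32, 15, mkt, 1, Lyra), (32, 15, mkt, 1, Vega), (32, 15, mkt, 20, Lyra), (32, 15, mkt, 20, Vega), (32, 15, mkt, 38, Lyra), (32, 15, mkt, 38, Vega), (32, 18, p2, 1, Lyra), (32, 18, p2, 1, Vega), (32, 18, p2, 20, Lyra), (32, 18, p2, 20, Vega), (32, 18, p2, 38, Lyra), (32, 18, p2, 38, Vega), (32, 20, p1, 1, Lyra), (32, 20, p1, 1, Vega), (32, 20, p1, 20, Lyra), (32, 20, p1, 20, Vega), (32, 20, p1, 38, Lyra), (32, 20, p1, 38, Vega), (32, 25, fin, 1, Lyra), (32, 25, fin, 1, Vega), (32, 25, fin, 20, Lyra), (32, 25, fin, 20, Vega), (32, 25, fin, 38, Lyra), (32, 25, fin, 38, Vega), (32, 25, x3, 1, Lyra), (32, 25, x3, 1, Vega), (32, 25, x3, 20, Lyra), (32, 25, x3, 20, Vega), (32, 25, x3, 38, Lyra), (32, 25, x3, 38, Vega)}
Apply σ_{sid ≠ 38}; surviving tuples: {(32, 15, mkt, 1, Lyra), (32, 15, mkt, 1, Vega), (32, 15, mkt, 20, Lyra), (32, 15, mkt, 20, Vega), (32, 18, p2, 1, Lyra), (32, 18, p2, 1, Vega), (32, 18, p2, 20, Lyra), (32, 18, p2, 20, Vega), (32, 20, p1, 1, Lyra), (32, 20, p1, 1, Vega), (32, 20, p1, 20, Lyra), (32, 20, p1, 20, Vega), (32, 25, fin, 1, Lyra), (32, 25, fin, 1, Vega), (32, 25, fin, 20, Lyra), (32, 25, fin, 20, Vega), (32, 25, x3, 1, Lyra), (32, 25, x3, 1, Vega), (32, 25, x3, 20, Lyra), (32, 25, x3, 20, Vega)}
π[cid, title, room]: project onto (cid, title, room) (10 duplicate(s) eliminated) → {(fin, Lyra, 32), (fin, Vega, 32), (mkt, Lyra, 32), (mkt, Vega, 32), (p1, Lyra, 32), (p1, Vega, 32), (p2, Lyra, 32), (p2, Vega, 32), (x3, Lyra, 32), (x3, Vega, 32)}

{(fin, Lyra, 32), (fin, Vega, 32), (mkt, Lyra, 32), (mkt, Vega, 32), (p1, Lyra, 32), (p1, Vega, 32), (p2, Lyra, 32), (p2, Vega, 32), (x3, Lyra, 32), (x3, Vega, 32)}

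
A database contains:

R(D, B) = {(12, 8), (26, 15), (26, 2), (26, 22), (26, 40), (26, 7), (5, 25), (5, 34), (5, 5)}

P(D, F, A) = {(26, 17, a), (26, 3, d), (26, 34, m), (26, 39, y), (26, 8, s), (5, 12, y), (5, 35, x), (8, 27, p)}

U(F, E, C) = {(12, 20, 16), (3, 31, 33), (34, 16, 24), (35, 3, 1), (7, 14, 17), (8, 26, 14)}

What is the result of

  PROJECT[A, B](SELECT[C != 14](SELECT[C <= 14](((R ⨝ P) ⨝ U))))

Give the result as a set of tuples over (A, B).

{(x, 25), (x, 34), (x, 5)}

Joining R and P on D yields {(26, 15, 17, a), (26, 15, 3, d), (26, 15, 34, m), (26, 15, 39, y), (26, 15, 8, s), (26, 2, 17, a), (26, 2, 3, d), (26, 2, 34, m), (26, 2, 39, y), (26, 2, 8, s), (26, 22, 17, a), (26, 22, 3, d), (26, 22, 34, m), (26, 22, 39, y), (26, 22, 8, s), (26, 40, 17, a), (26, 40, 3, d), (26, 40, 34, m), (26, 40, 39, y), (26, 40, 8, s), (26, 7, 17, a), (26, 7, 3, d), (26, 7, 34, m), (26, 7, 39, y), (26, 7, 8, s), (5, 25, 12, y), (5, 25, 35, x), (5, 34, 12, y), (5, 34, 35, x), (5, 5, 12, y), (5, 5, 35, x)}.
Joining (R ⨝ P) and U on F yields {(26, 15, 3, d, 31, 33), (26, 15, 34, m, 16, 24), (26, 15, 8, s, 26, 14), (26, 2, 3, d, 31, 33), (26, 2, 34, m, 16, 24), (26, 2, 8, s, 26, 14), (26, 22, 3, d, 31, 33), (26, 22, 34, m, 16, 24), (26, 22, 8, s, 26, 14), (26, 40, 3, d, 31, 33), (26, 40, 34, m, 16, 24), (26, 40, 8, s, 26, 14), (26, 7, 3, d, 31, 33), (26, 7, 34, m, 16, 24), (26, 7, 8, s, 26, 14), (5, 25, 12, y, 20, 16), (5, 25, 35, x, 3, 1), (5, 34, 12, y, 20, 16), (5, 34, 35, x, 3, 1), (5, 5, 12, y, 20, 16), (5, 5, 35, x, 3, 1)}.
Filtering on C <= 14 leaves {(26, 15, 8, s, 26, 14), (26, 2, 8, s, 26, 14), (26, 22, 8, s, 26, 14), (26, 40, 8, s, 26, 14), (26, 7, 8, s, 26, 14), (5, 25, 35, x, 3, 1), (5, 34, 35, x, 3, 1), (5, 5, 35, x, 3, 1)}.
Filtering on C != 14 leaves {(5, 25, 35, x, 3, 1), (5, 34, 35, x, 3, 1), (5, 5, 35, x, 3, 1)}.
π[A, B]: project onto (A, B) → {(x, 25), (x, 34), (x, 5)}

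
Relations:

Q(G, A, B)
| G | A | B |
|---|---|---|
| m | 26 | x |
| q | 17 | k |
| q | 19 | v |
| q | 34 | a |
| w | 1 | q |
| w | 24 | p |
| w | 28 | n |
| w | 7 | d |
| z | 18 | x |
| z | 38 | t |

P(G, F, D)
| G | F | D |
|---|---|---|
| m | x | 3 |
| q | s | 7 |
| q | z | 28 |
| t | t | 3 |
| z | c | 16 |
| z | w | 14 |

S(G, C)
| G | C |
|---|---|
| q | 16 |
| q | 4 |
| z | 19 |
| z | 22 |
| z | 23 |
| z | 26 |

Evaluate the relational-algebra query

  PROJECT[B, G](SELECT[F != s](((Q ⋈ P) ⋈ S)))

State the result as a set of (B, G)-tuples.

{(a, q), (k, q), (t, z), (v, q), (x, z)}

Q ⋈ P (natural join on G): {(m, 26, x, x, 3), (q, 17, k, s, 7), (q, 17, k, z, 28), (q, 19, v, s, 7), (q, 19, v, z, 28), (q, 34, a, s, 7), (q, 34, a, z, 28), (z, 18, x, c, 16), (z, 18, x, w, 14), (z, 38, t, c, 16), (z, 38, t, w, 14)}
(Q ⋈ P) ⋈ S (natural join on G): {(q, 17, k, s, 7, 16), (q, 17, k, s, 7, 4), (q, 17, k, z, 28, 16), (q, 17, k, z, 28, 4), (q, 19, v, s, 7, 16), (q, 19, v, s, 7, 4), (q, 19, v, z, 28, 16), (q, 19, v, z, 28, 4), (q, 34, a, s, 7, 16), (q, 34, a, s, 7, 4), (q, 34, a, z, 28, 16), (q, 34, a, z, 28, 4), (z, 18, x, c, 16, 19), (z, 18, x, c, 16, 22), (z, 18, x, c, 16, 23), (z, 18, x, c, 16, 26), (z, 18, x, w, 14, 19), (z, 18, x, w, 14, 22), (z, 18, x, w, 14, 23), (z, 18, x, w, 14, 26), (z, 38, t, c, 16, 19), (z, 38, t, c, 16, 22), (z, 38, t, c, 16, 23), (z, 38, t, c, 16, 26), (z, 38, t, w, 14, 19), (z, 38, t, w, 14, 22), (z, 38, t, w, 14, 23), (z, 38, t, w, 14, 26)}
Filtering on F != s leaves {(q, 17, k, z, 28, 16), (q, 17, k, z, 28, 4), (q, 19, v, z, 28, 16), (q, 19, v, z, 28, 4), (q, 34, a, z, 28, 16), (q, 34, a, z, 28, 4), (z, 18, x, c, 16, 19), (z, 18, x, c, 16, 22), (z, 18, x, c, 16, 23), (z, 18, x, c, 16, 26), (z, 18, x, w, 14, 19), (z, 18, x, w, 14, 22), (z, 18, x, w, 14, 23), (z, 18, x, w, 14, 26), (z, 38, t, c, 16, 19), (z, 38, t, c, 16, 22), (z, 38, t, c, 16, 23), (z, 38, t, c, 16, 26), (z, 38, t, w, 14, 19), (z, 38, t, w, 14, 22), (z, 38, t, w, 14, 23), (z, 38, t, w, 14, 26)}.
π[B, G]: project onto (B, G) (17 duplicate(s) eliminated) → {(a, q), (k, q), (t, z), (v, q), (x, z)}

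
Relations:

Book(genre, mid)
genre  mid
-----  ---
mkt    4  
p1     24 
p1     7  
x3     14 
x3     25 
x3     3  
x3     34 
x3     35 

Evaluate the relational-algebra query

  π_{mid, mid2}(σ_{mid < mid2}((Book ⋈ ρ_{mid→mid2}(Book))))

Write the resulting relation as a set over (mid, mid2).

ρ[mid→mid2]: schema becomes (genre, mid2); tuples unchanged.
Joining Book and ρ_{mid→mid2}(Book) on genre yields {(mkt, 4, 4), (p1, 24, 24), (p1, 24, 7), (p1, 7, 24), (p1, 7, 7), (x3, 14, 14), (x3, 14, 25), (x3, 14, 3), (x3, 14, 34), (x3, 14, 35), (x3, 25, 14), (x3, 25, 25), (x3, 25, 3), (x3, 25, 34), (x3, 25, 35), (x3, 3, 14), (x3, 3, 25), (x3, 3, 3), (x3, 3, 34), (x3, 3, 35), (x3, 34, 14), (x3, 34, 25), (x3, 34, 3), (x3, 34, 34), (x3, 34, 35), (x3, 35, 14), (x3, 35, 25), (x3, 35, 3), (x3, 35, 34), (x3, 35, 35)}.
Filtering on mid < mid2 leaves {(p1, 7, 24), (x3, 14, 25), (x3, 14, 34), (x3, 14, 35), (x3, 25, 34), (x3, 25, 35), (x3, 3, 14), (x3, 3, 25), (x3, 3, 34), (x3, 3, 35), (x3, 34, 35)}.
Projecting to mid, mid2: {(14, 25), (14, 34), (14, 35), (25, 34), (25, 35), (3, 14), (3, 25), (3, 34), (3, 35), (34, 35), (7, 24)}

{(14, 25), (14, 34), (14, 35), (25, 34), (25, 35), (3, 14), (3, 25), (3, 34), (3, 35), (34, 35), (7, 24)}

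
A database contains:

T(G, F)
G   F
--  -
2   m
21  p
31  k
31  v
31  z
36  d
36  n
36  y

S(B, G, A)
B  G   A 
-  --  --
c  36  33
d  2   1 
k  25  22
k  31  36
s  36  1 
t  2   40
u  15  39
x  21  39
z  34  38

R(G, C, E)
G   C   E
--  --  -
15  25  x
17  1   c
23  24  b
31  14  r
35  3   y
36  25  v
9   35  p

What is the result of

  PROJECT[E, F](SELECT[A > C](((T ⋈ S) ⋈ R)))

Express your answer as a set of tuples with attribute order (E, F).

Joining T and S on G yields {(2, m, d, 1), (2, m, t, 40), (21, p, x, 39), (31, k, k, 36), (31, v, k, 36), (31, z, k, 36), (36, d, c, 33), (36, d, s, 1), (36, n, c, 33), (36, n, s, 1), (36, y, c, 33), (36, y, s, 1)}.
Joining (T ⋈ S) and R on G yields {(31, k, k, 36, 14, r), (31, v, k, 36, 14, r), (31, z, k, 36, 14, r), (36, d, c, 33, 25, v), (36, d, s, 1, 25, v), (36, n, c, 33, 25, v), (36, n, s, 1, 25, v), (36, y, c, 33, 25, v), (36, y, s, 1, 25, v)}.
Selection A > C: {(31, k, k, 36, 14, r), (31, v, k, 36, 14, r), (31, z, k, 36, 14, r), (36, d, c, 33, 25, v), (36, n, c, 33, 25, v), (36, y, c, 33, 25, v)}
π_{E, F} gives {(r, k), (r, v), (r, z), (v, d), (v, n), (v, y)}.

{(r, k), (r, v), (r, z), (v, d), (v, n), (v, y)}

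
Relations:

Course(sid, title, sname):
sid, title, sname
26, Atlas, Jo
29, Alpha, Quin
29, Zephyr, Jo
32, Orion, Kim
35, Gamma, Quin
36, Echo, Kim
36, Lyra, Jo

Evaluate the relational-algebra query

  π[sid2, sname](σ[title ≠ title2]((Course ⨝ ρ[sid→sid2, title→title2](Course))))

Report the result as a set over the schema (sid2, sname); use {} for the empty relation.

ρ[sid→sid2, title→title2]: schema becomes (sid2, title2, sname); tuples unchanged.
Natural join on sname: {(26, Atlas, Jo, 26, Atlas), (26, Atlas, Jo, 29, Zephyr), (26, Atlas, Jo, 36, Lyra), (29, Alpha, Quin, 29, Alpha), (29, Alpha, Quin, 35, Gamma), (29, Zephyr, Jo, 26, Atlas), (29, Zephyr, Jo, 29, Zephyr), (29, Zephyr, Jo, 36, Lyra), (32, Orion, Kim, 32, Orion), (32, Orion, Kim, 36, Echo), (35, Gamma, Quin, 29, Alpha), (35, Gamma, Quin, 35, Gamma), (36, Echo, Kim, 32, Orion), (36, Echo, Kim, 36, Echo), (36, Lyra, Jo, 26, Atlas), (36, Lyra, Jo, 29, Zephyr), (36, Lyra, Jo, 36, Lyra)}
Filtering on title ≠ title2 leaves {(26, Atlas, Jo, 29, Zephyr), (26, Atlas, Jo, 36, Lyra), (29, Alpha, Quin, 35, Gamma), (29, Zephyr, Jo, 26, Atlas), (29, Zephyr, Jo, 36, Lyra), (32, Orion, Kim, 36, Echo), (35, Gamma, Quin, 29, Alpha), (36, Echo, Kim, 32, Orion), (36, Lyra, Jo, 26, Atlas), (36, Lyra, Jo, 29, Zephyr)}.
Projecting to sid2, sname (3 duplicate(s) eliminated): {(26, Jo), (29, Jo), (29, Quin), (32, Kim), (35, Quin), (36, Jo), (36, Kim)}

{(26, Jo), (29, Jo), (29, Quin), (32, Kim), (35, Quin), (36, Jo), (36, Kim)}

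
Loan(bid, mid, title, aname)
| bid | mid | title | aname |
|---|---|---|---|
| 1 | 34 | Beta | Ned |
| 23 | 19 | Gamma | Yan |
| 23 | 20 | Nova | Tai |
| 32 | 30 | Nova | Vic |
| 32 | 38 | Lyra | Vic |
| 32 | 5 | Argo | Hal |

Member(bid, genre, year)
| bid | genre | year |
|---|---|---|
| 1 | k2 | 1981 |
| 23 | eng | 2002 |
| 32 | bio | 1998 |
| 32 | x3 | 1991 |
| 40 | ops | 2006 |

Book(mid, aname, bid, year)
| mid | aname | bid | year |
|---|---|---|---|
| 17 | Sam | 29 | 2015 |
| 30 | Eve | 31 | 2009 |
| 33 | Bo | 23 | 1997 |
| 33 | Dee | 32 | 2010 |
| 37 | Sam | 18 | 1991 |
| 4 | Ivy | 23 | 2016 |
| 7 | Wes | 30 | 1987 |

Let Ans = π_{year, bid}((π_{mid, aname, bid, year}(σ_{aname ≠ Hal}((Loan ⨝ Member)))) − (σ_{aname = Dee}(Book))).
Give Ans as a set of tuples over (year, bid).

Joining Loan and Member on bid yields {(1, 34, Beta, Ned, k2, 1981), (23, 19, Gamma, Yan, eng, 2002), (23, 20, Nova, Tai, eng, 2002), (32, 30, Nova, Vic, bio, 1998), (32, 30, Nova, Vic, x3, 1991), (32, 38, Lyra, Vic, bio, 1998), (32, 38, Lyra, Vic, x3, 1991), (32, 5, Argo, Hal, bio, 1998), (32, 5, Argo, Hal, x3, 1991)}.
Apply σ_{aname ≠ Hal}; surviving tuples: {(1, 34, Beta, Ned, k2, 1981), (23, 19, Gamma, Yan, eng, 2002), (23, 20, Nova, Tai, eng, 2002), (32, 30, Nova, Vic, bio, 1998), (32, 30, Nova, Vic, x3, 1991), (32, 38, Lyra, Vic, bio, 1998), (32, 38, Lyra, Vic, x3, 1991)}
Projecting to mid, aname, bid, year: {(19, Yan, 23, 2002), (20, Tai, 23, 2002), (30, Vic, 32, 1991), (30, Vic, 32, 1998), (34, Ned, 1, 1981), (38, Vic, 32, 1991), (38, Vic, 32, 1998)}
Apply σ_{aname = Dee}; surviving tuples: {(33, Dee, 32, 2010)}
Set difference of the two operands is {(19, Yan, 23, 2002), (20, Tai, 23, 2002), (30, Vic, 32, 1991), (30, Vic, 32, 1998), (34, Ned, 1, 1981), (38, Vic, 32, 1991), (38, Vic, 32, 1998)}.
Projecting to year, bid (3 duplicate(s) eliminated): {(1981, 1), (1991, 32), (1998, 32), (2002, 23)}

{(1981, 1), (1991, 32), (1998, 32), (2002, 23)}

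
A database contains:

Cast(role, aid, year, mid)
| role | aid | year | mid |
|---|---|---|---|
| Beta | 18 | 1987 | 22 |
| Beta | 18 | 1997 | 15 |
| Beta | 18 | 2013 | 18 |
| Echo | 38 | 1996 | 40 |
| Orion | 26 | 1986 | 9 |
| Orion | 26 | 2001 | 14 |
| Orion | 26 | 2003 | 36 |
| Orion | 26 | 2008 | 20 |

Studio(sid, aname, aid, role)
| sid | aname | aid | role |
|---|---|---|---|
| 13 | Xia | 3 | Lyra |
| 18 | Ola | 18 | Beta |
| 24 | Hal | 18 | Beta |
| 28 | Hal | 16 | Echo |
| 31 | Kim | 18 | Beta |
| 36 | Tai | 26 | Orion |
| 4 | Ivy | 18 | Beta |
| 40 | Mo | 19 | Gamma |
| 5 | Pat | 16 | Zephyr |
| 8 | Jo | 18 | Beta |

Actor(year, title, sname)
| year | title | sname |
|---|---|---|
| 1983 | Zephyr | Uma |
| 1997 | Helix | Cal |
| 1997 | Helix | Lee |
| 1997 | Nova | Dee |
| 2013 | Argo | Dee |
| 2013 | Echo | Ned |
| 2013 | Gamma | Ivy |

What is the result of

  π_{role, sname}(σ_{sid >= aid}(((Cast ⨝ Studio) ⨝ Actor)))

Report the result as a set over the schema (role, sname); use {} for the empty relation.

Cast ⋈ Studio (natural join on role, aid): {(Beta, 18, 1987, 22, 18, Ola), (Beta, 18, 1987, 22, 24, Hal), (Beta, 18, 1987, 22, 31, Kim), (Beta, 18, 1987, 22, 4, Ivy), (Beta, 18, 1987, 22, 8, Jo), (Beta, 18, 1997, 15, 18, Ola), (Beta, 18, 1997, 15, 24, Hal), (Beta, 18, 1997, 15, 31, Kim), (Beta, 18, 1997, 15, 4, Ivy), (Beta, 18, 1997, 15, 8, Jo), (Beta, 18, 2013, 18, 18, Ola), (Beta, 18, 2013, 18, 24, Hal), (Beta, 18, 2013, 18, 31, Kim), (Beta, 18, 2013, 18, 4, Ivy), (Beta, 18, 2013, 18, 8, Jo), (Orion, 26, 1986, 9, 36, Tai), (Orion, 26, 2001, 14, 36, Tai), (Orion, 26, 2003, 36, 36, Tai), (Orion, 26, 2008, 20, 36, Tai)}
(Cast ⨝ Studio) ⋈ Actor (natural join on year): {(Beta, 18, 1997, 15, 18, Ola, Helix, Cal), (Beta, 18, 1997, 15, 18, Ola, Helix, Lee), (Beta, 18, 1997, 15, 18, Ola, Nova, Dee), (Beta, 18, 1997, 15, 24, Hal, Helix, Cal), (Beta, 18, 1997, 15, 24, Hal, Helix, Lee), (Beta, 18, 1997, 15, 24, Hal, Nova, Dee), (Beta, 18, 1997, 15, 31, Kim, Helix, Cal), (Beta, 18, 1997, 15, 31, Kim, Helix, Lee), (Beta, 18, 1997, 15, 31, Kim, Nova, Dee), (Beta, 18, 1997, 15, 4, Ivy, Helix, Cal), (Beta, 18, 1997, 15, 4, Ivy, Helix, Lee), (Beta, 18, 1997, 15, 4, Ivy, Nova, Dee), (Beta, 18, 1997, 15, 8, Jo, Helix, Cal), (Beta, 18, 1997, 15, 8, Jo, Helix, Lee), (Beta, 18, 1997, 15, 8, Jo, Nova, Dee), (Beta, 18, 2013, 18, 18, Ola, Argo, Dee), (Beta, 18, 2013, 18, 18, Ola, Echo, Ned), (Beta, 18, 2013, 18, 18, Ola, Gamma, Ivy), (Beta, 18, 2013, 18, 24, Hal, Argo, Dee), (Beta, 18, 2013, 18, 24, Hal, Echo, Ned), (Beta, 18, 2013, 18, 24, Hal, Gamma, Ivy), (Beta, 18, 2013, 18, 31, Kim, Argo, Dee), (Beta, 18, 2013, 18, 31, Kim, Echo, Ned), (Beta, 18, 2013, 18, 31, Kim, Gamma, Ivy), (Beta, 18, 2013, 18, 4, Ivy, Argo, Dee), (Beta, 18, 2013, 18, 4, Ivy, Echo, Ned), (Beta, 18, 2013, 18, 4, Ivy, Gamma, Ivy), (Beta, 18, 2013, 18, 8, Jo, Argo, Dee), (Beta, 18, 2013, 18, 8, Jo, Echo, Ned), (Beta, 18, 2013, 18, 8, Jo, Gamma, Ivy)}
Selection sid >= aid: {(Beta, 18, 1997, 15, 18, Ola, Helix, Cal), (Beta, 18, 1997, 15, 18, Ola, Helix, Lee), (Beta, 18, 1997, 15, 18, Ola, Nova, Dee), (Beta, 18, 1997, 15, 24, Hal, Helix, Cal), (Beta, 18, 1997, 15, 24, Hal, Helix, Lee), (Beta, 18, 1997, 15, 24, Hal, Nova, Dee), (Beta, 18, 1997, 15, 31, Kim, Helix, Cal), (Beta, 18, 1997, 15, 31, Kim, Helix, Lee), (Beta, 18, 1997, 15, 31, Kim, Nova, Dee), (Beta, 18, 2013, 18, 18, Ola, Argo, Dee), (Beta, 18, 2013, 18, 18, Ola, Echo, Ned), (Beta, 18, 2013, 18, 18, Ola, Gamma, Ivy), (Beta, 18, 2013, 18, 24, Hal, Argo, Dee), (Beta, 18, 2013, 18, 24, Hal, Echo, Ned), (Beta, 18, 2013, 18, 24, Hal, Gamma, Ivy), (Beta, 18, 2013, 18, 31, Kim, Argo, Dee), (Beta, 18, 2013, 18, 31, Kim, Echo, Ned), (Beta, 18, 2013, 18, 31, Kim, Gamma, Ivy)}
Projecting to role, sname (13 duplicate(s) eliminated): {(Beta, Cal), (Beta, Dee), (Beta, Ivy), (Beta, Lee), (Beta, Ned)}

{(Beta, Cal), (Beta, Dee), (Beta, Ivy), (Beta, Lee), (Beta, Ned)}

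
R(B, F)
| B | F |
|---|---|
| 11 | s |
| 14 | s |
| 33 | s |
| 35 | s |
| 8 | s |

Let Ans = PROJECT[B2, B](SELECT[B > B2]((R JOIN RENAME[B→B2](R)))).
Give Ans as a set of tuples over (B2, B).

{(11, 14), (11, 33), (11, 35), (14, 33), (14, 35), (33, 35), (8, 11), (8, 14), (8, 33), (8, 35)}

ρ[B→B2]: schema becomes (B2, F); tuples unchanged.
Joining R and RENAME[B→B2](R) on F yields {(11, s, 11), (11, s, 14), (11, s, 33), (11, s, 35), (11, s, 8), (14, s, 11), (14, s, 14), (14, s, 33), (14, s, 35), (14, s, 8), (33, s, 11), (33, s, 14), (33, s, 33), (33, s, 35), (33, s, 8), (35, s, 11), (35, s, 14), (35, s, 33), (35, s, 35), (35, s, 8), (8, s, 11), (8, s, 14), (8, s, 33), (8, s, 35), (8, s, 8)}.
Filtering on B > B2 leaves {(11, s, 8), (14, s, 11), (14, s, 8), (33, s, 11), (33, s, 14), (33, s, 8), (35, s, 11), (35, s, 14), (35, s, 33), (35, s, 8)}.
Projecting to B2, B: {(11, 14), (11, 33), (11, 35), (14, 33), (14, 35), (33, 35), (8, 11), (8, 14), (8, 33), (8, 35)}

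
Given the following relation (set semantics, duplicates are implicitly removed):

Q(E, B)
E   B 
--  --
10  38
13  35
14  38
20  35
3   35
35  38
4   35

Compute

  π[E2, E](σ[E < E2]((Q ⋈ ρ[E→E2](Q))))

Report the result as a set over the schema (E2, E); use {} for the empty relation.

{(13, 3), (13, 4), (14, 10), (20, 13), (20, 3), (20, 4), (35, 10), (35, 14), (4, 3)}

ρ[E→E2]: schema becomes (E2, B); tuples unchanged.
Natural join on B: {(10, 38, 10), (10, 38, 14), (10, 38, 35), (13, 35, 13), (13, 35, 20), (13, 35, 3), (13, 35, 4), (14, 38, 10), (14, 38, 14), (14, 38, 35), (20, 35, 13), (20, 35, 20), (20, 35, 3), (20, 35, 4), (3, 35, 13), (3, 35, 20), (3, 35, 3), (3, 35, 4), (35, 38, 10), (35, 38, 14), (35, 38, 35), (4, 35, 13), (4, 35, 20), (4, 35, 3), (4, 35, 4)}
Apply σ_{E < E2}; surviving tuples: {(10, 38, 14), (10, 38, 35), (13, 35, 20), (14, 38, 35), (3, 35, 13), (3, 35, 20), (3, 35, 4), (4, 35, 13), (4, 35, 20)}
π[E2, E]: project onto (E2, E) → {(13, 3), (13, 4), (14, 10), (20, 13), (20, 3), (20, 4), (35, 10), (35, 14), (4, 3)}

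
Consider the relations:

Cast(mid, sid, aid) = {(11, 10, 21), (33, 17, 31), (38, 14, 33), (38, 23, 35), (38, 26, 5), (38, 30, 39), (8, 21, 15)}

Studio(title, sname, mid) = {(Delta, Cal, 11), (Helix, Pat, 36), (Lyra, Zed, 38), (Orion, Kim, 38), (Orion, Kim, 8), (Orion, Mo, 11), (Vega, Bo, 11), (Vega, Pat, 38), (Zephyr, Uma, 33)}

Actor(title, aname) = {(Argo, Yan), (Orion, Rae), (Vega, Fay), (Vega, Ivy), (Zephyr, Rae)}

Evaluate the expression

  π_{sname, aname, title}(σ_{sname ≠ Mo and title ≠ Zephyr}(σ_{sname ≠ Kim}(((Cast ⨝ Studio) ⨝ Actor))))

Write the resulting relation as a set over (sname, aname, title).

{(Bo, Fay, Vega), (Bo, Ivy, Vega), (Pat, Fay, Vega), (Pat, Ivy, Vega)}

Natural join on mid: {(11, 10, 21, Delta, Cal), (11, 10, 21, Orion, Mo), (11, 10, 21, Vega, Bo), (33, 17, 31, Zephyr, Uma), (38, 14, 33, Lyra, Zed), (38, 14, 33, Orion, Kim), (38, 14, 33, Vega, Pat), (38, 23, 35, Lyra, Zed), (38, 23, 35, Orion, Kim), (38, 23, 35, Vega, Pat), (38, 26, 5, Lyra, Zed), (38, 26, 5, Orion, Kim), (38, 26, 5, Vega, Pat), (38, 30, 39, Lyra, Zed), (38, 30, 39, Orion, Kim), (38, 30, 39, Vega, Pat), (8, 21, 15, Orion, Kim)}
Natural join on title: {(11, 10, 21, Orion, Mo, Rae), (11, 10, 21, Vega, Bo, Fay), (11, 10, 21, Vega, Bo, Ivy), (33, 17, 31, Zephyr, Uma, Rae), (38, 14, 33, Orion, Kim, Rae), (38, 14, 33, Vega, Pat, Fay), (38, 14, 33, Vega, Pat, Ivy), (38, 23, 35, Orion, Kim, Rae), (38, 23, 35, Vega, Pat, Fay), (38, 23, 35, Vega, Pat, Ivy), (38, 26, 5, Orion, Kim, Rae), (38, 26, 5, Vega, Pat, Fay), (38, 26, 5, Vega, Pat, Ivy), (38, 30, 39, Orion, Kim, Rae), (38, 30, 39, Vega, Pat, Fay), (38, 30, 39, Vega, Pat, Ivy), (8, 21, 15, Orion, Kim, Rae)}
σ[sname ≠ Kim]: keep tuples satisfying sname ≠ Kim → {(11, 10, 21, Orion, Mo, Rae), (11, 10, 21, Vega, Bo, Fay), (11, 10, 21, Vega, Bo, Ivy), (33, 17, 31, Zephyr, Uma, Rae), (38, 14, 33, Vega, Pat, Fay), (38, 14, 33, Vega, Pat, Ivy), (38, 23, 35, Vega, Pat, Fay), (38, 23, 35, Vega, Pat, Ivy), (38, 26, 5, Vega, Pat, Fay), (38, 26, 5, Vega, Pat, Ivy), (38, 30, 39, Vega, Pat, Fay), (38, 30, 39, Vega, Pat, Ivy)}
σ[sname ≠ Mo and title ≠ Zephyr]: keep tuples satisfying sname ≠ Mo and title ≠ Zephyr → {(11, 10, 21, Vega, Bo, Fay), (11, 10, 21, Vega, Bo, Ivy), (38, 14, 33, Vega, Pat, Fay), (38, 14, 33, Vega, Pat, Ivy), (38, 23, 35, Vega, Pat, Fay), (38, 23, 35, Vega, Pat, Ivy), (38, 26, 5, Vega, Pat, Fay), (38, 26, 5, Vega, Pat, Ivy), (38, 30, 39, Vega, Pat, Fay), (38, 30, 39, Vega, Pat, Ivy)}
π[sname, aname, title]: project onto (sname, aname, title) (6 duplicate(s) eliminated) → {(Bo, Fay, Vega), (Bo, Ivy, Vega), (Pat, Fay, Vega), (Pat, Ivy, Vega)}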